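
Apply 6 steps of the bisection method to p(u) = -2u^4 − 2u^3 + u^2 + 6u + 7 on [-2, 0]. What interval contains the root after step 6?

[-1.28125, -1.25]

p(-1) = 2 > 0, so the root lies in [-2, -1]
p(-1.5) = -3.125 < 0, so the root lies in [-1.5, -1]
p(-1.25) = 0.085938 > 0, so the root lies in [-1.5, -1.25]
p(-1.375) = -1.3091 < 0, so the root lies in [-1.375, -1.25]
p(-1.3125) = -0.5655 < 0, so the root lies in [-1.3125, -1.25]
p(-1.28125) = -0.229 < 0, so the root lies in [-1.28125, -1.25]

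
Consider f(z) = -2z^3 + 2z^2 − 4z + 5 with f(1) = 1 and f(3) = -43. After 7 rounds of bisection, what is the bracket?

m = 2, f(m) = -11 (−); new bracket [1, 2]
m = 1.5, f(m) = -3.25 (−); new bracket [1, 1.5]
m = 1.25, f(m) = -0.78125 (−); new bracket [1, 1.25]
m = 1.125, f(m) = 0.1836 (+); new bracket [1.125, 1.25]
m = 1.1875, f(m) = -0.2788 (−); new bracket [1.125, 1.1875]
m = 1.15625, f(m) = -0.0428 (−); new bracket [1.125, 1.15625]
m = 1.140625, f(m) = 0.0716 (+); new bracket [1.140625, 1.15625]

[1.140625, 1.15625]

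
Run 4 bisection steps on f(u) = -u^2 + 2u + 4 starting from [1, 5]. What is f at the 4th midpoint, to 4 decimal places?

-0.0625

m = 3, f(m) = 1 (+); new bracket [3, 5]
m = 4, f(m) = -4 (−); new bracket [3, 4]
m = 3.5, f(m) = -1.25 (−); new bracket [3, 3.5]
m = 3.25, f(m) = -0.0625 (−); new bracket [3, 3.25]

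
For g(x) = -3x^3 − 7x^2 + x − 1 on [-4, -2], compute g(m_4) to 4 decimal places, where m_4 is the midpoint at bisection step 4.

2.4043

x = -3 gives g = 14, positive; keep [-3, -2]
x = -2.5 gives g = -0.375, negative; keep [-3, -2.5]
x = -2.75 gives g = 5.703125, positive; keep [-2.75, -2.5]
x = -2.625 gives g = 2.4043, positive; keep [-2.625, -2.5]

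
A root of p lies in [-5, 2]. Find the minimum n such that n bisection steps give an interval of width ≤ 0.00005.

18

Width after n steps is 7/2^n. Need 2^n ≥ 7/0.00005 = 140000.
2^17 = 131072 < 140000 ≤ 2^18 = 262144, so n = 18.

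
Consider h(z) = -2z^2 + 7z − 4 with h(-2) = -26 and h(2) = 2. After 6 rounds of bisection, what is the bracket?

[0.6875, 0.75]

m = 0, h(m) = -4 (−); new bracket [0, 2]
m = 1, h(m) = 1 (+); new bracket [0, 1]
m = 0.5, h(m) = -1 (−); new bracket [0.5, 1]
m = 0.75, h(m) = 0.125 (+); new bracket [0.5, 0.75]
m = 0.625, h(m) = -0.4062 (−); new bracket [0.625, 0.75]
m = 0.6875, h(m) = -0.1328 (−); new bracket [0.6875, 0.75]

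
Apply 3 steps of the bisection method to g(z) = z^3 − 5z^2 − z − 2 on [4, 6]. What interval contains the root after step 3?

midpoint 5: g = -7 < 0 → [5, 6]
midpoint 5.5: g = 7.625 > 0 → [5, 5.5]
midpoint 5.25: g = -0.359375 < 0 → [5.25, 5.5]

[5.25, 5.5]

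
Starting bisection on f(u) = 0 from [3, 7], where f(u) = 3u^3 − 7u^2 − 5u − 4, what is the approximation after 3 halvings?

3.5

m = 5, f(m) = 171 (+); new bracket [3, 5]
m = 4, f(m) = 56 (+); new bracket [3, 4]
m = 3.5, f(m) = 21.375 (+); new bracket [3, 3.5]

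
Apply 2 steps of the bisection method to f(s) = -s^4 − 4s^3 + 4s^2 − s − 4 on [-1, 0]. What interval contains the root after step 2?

m = -0.5, f(m) = -2.0625 (−); new bracket [-1, -0.5]
m = -0.75, f(m) = 0.371094 (+); new bracket [-0.75, -0.5]

[-0.75, -0.5]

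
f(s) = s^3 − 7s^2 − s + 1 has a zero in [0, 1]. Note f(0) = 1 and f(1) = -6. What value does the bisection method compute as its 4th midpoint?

0.3125

f(0.5) = -1.125 < 0, so the root lies in [0, 0.5]
f(0.25) = 0.328125 > 0, so the root lies in [0.25, 0.5]
f(0.375) = -0.306641 < 0, so the root lies in [0.25, 0.375]
f(0.3125) = 0.0344 > 0, so the root lies in [0.3125, 0.375]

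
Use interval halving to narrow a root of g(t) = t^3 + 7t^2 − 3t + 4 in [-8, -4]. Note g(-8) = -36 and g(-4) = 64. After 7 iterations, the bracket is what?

[-7.5, -7.46875]

m = -6, g(m) = 58 (+); new bracket [-8, -6]
m = -7, g(m) = 25 (+); new bracket [-8, -7]
m = -7.5, g(m) = -1.625 (−); new bracket [-7.5, -7]
m = -7.25, g(m) = 12.6094 (+); new bracket [-7.5, -7.25]
m = -7.375, g(m) = 5.7285 (+); new bracket [-7.5, -7.375]
m = -7.4375, g(m) = 2.1116 (+); new bracket [-7.5, -7.4375]
m = -7.46875, g(m) = 0.2583 (+); new bracket [-7.5, -7.46875]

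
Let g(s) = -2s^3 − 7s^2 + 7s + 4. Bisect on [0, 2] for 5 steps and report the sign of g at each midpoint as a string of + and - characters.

midpoint 1: g = 2 > 0 → [1, 2]
midpoint 1.5: g = -8 < 0 → [1, 1.5]
midpoint 1.25: g = -2.09375 < 0 → [1, 1.25]
midpoint 1.125: g = 0.168 > 0 → [1.125, 1.25]
midpoint 1.1875: g = -0.9077 < 0 → [1.125, 1.1875]

+--+-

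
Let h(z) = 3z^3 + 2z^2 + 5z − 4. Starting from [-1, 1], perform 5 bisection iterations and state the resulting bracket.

[0.5625, 0.625]

m = 0, h(m) = -4 (−); new bracket [0, 1]
m = 0.5, h(m) = -0.625 (−); new bracket [0.5, 1]
m = 0.75, h(m) = 2.140625 (+); new bracket [0.5, 0.75]
m = 0.625, h(m) = 0.6387 (+); new bracket [0.5, 0.625]
m = 0.5625, h(m) = -0.0208 (−); new bracket [0.5625, 0.625]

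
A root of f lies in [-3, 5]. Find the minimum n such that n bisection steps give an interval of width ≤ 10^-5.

20

Width after n steps is 8/2^n. Need 2^n ≥ 8/10^-5 = 800000.
2^19 = 524288 < 800000 ≤ 2^20 = 1048576, so n = 20.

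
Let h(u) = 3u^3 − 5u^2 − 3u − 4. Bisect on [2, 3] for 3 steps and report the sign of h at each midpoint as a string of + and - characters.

h(2.5) = 4.125 > 0, so the root lies in [2, 2.5]
h(2.25) = -1.890625 < 0, so the root lies in [2.25, 2.5]
h(2.375) = 0.861328 > 0, so the root lies in [2.25, 2.375]

+-+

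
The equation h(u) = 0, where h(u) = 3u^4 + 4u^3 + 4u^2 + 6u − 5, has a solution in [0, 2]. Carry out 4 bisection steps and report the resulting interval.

u = 1 gives h = 12, positive; keep [0, 1]
u = 0.5 gives h = -0.3125, negative; keep [0.5, 1]
u = 0.75 gives h = 4.386719, positive; keep [0.5, 0.75]
u = 0.625 gives h = 1.7468, positive; keep [0.5, 0.625]

[0.5, 0.625]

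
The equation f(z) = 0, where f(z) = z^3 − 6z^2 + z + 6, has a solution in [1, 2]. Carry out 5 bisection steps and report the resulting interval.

[1.21875, 1.25]

f(1.5) = -2.625 < 0, so the root lies in [1, 1.5]
f(1.25) = -0.171875 < 0, so the root lies in [1, 1.25]
f(1.125) = 0.955078 > 0, so the root lies in [1.125, 1.25]
f(1.1875) = 0.4011 > 0, so the root lies in [1.1875, 1.25]
f(1.21875) = 0.1169 > 0, so the root lies in [1.21875, 1.25]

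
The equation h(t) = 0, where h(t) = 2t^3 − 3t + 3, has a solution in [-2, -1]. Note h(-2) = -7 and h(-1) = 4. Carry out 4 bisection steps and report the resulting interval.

m = -1.5, h(m) = 0.75 (+); new bracket [-2, -1.5]
m = -1.75, h(m) = -2.46875 (−); new bracket [-1.75, -1.5]
m = -1.625, h(m) = -0.707031 (−); new bracket [-1.625, -1.5]
m = -1.5625, h(m) = 0.0581 (+); new bracket [-1.625, -1.5625]

[-1.625, -1.5625]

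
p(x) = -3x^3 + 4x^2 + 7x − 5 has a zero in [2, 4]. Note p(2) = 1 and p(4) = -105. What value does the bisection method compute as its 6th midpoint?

midpoint 3: p = -29 < 0 → [2, 3]
midpoint 2.5: p = -9.375 < 0 → [2, 2.5]
midpoint 2.25: p = -3.171875 < 0 → [2, 2.25]
midpoint 2.125: p = -0.8496 < 0 → [2, 2.125]
midpoint 2.0625: p = 0.1321 > 0 → [2.0625, 2.125]
midpoint 2.09375: p = -0.3443 < 0 → [2.0625, 2.09375]

2.09375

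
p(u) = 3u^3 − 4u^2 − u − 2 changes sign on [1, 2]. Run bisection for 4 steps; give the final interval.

midpoint 1.5: p = -2.375 < 0 → [1.5, 2]
midpoint 1.75: p = 0.078125 > 0 → [1.5, 1.75]
midpoint 1.625: p = -1.314453 < 0 → [1.625, 1.75]
midpoint 1.6875: p = -0.6619 < 0 → [1.6875, 1.75]

[1.6875, 1.75]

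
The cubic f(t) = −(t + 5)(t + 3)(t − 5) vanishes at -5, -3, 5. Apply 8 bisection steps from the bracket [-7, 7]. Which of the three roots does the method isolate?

f(0) = 75 > 0, so the root lies in [0, 7]
f(3.5) = 82.875 > 0, so the root lies in [3.5, 7]
f(5.25) = -21.140625 < 0, so the root lies in [3.5, 5.25]
f(4.375) = 43.2129 > 0, so the root lies in [4.375, 5.25]
f(4.8125) = 14.3738 > 0, so the root lies in [4.8125, 5.25]
f(5.03125) = -2.5176 < 0, so the root lies in [4.8125, 5.03125]
f(4.921875) = 6.1406 > 0, so the root lies in [4.921875, 5.03125]
f(4.9765625) = 1.8651 > 0, so the root lies in [4.9765625, 5.03125]

5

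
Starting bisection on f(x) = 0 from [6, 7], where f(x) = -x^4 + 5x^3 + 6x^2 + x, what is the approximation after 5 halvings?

x = 6.5 gives f = -151.9375, negative; keep [6, 6.5]
x = 6.25 gives f = -64.550781, negative; keep [6, 6.25]
x = 6.125 gives f = -27.287354, negative; keep [6, 6.125]
x = 6.0625 gives f = -10.1609, negative; keep [6, 6.0625]
x = 6.03125 gives f = -1.9615, negative; keep [6, 6.03125]

6.03125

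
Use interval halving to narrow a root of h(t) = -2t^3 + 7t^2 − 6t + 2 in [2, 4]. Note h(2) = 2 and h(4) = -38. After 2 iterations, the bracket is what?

t = 3 gives h = -7, negative; keep [2, 3]
t = 2.5 gives h = -0.5, negative; keep [2, 2.5]

[2, 2.5]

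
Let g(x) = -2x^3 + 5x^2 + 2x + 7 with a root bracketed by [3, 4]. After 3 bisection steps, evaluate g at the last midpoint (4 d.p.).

1.0430

m = 3.5, g(m) = -10.5 (−); new bracket [3, 3.5]
m = 3.25, g(m) = -2.34375 (−); new bracket [3, 3.25]
m = 3.125, g(m) = 1.042969 (+); new bracket [3.125, 3.25]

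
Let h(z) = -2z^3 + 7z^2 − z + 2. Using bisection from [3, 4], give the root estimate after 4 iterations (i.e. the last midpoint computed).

m = 3.5, h(m) = -1.5 (−); new bracket [3, 3.5]
m = 3.25, h(m) = 4.03125 (+); new bracket [3.25, 3.5]
m = 3.375, h(m) = 1.472656 (+); new bracket [3.375, 3.5]
m = 3.4375, h(m) = 0.0396 (+); new bracket [3.4375, 3.5]

3.4375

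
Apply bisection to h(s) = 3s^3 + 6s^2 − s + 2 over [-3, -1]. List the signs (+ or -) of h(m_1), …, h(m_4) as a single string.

+-+-

midpoint -2: h = 4 > 0 → [-3, -2]
midpoint -2.5: h = -4.875 < 0 → [-2.5, -2]
midpoint -2.25: h = 0.453125 > 0 → [-2.5, -2.25]
midpoint -2.375: h = -1.9707 < 0 → [-2.375, -2.25]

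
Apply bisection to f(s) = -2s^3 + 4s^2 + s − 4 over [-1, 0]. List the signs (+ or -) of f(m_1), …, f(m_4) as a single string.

---+

m = -0.5, f(m) = -3.25 (−); new bracket [-1, -0.5]
m = -0.75, f(m) = -1.65625 (−); new bracket [-1, -0.75]
m = -0.875, f(m) = -0.472656 (−); new bracket [-1, -0.875]
m = -0.9375, f(m) = 0.2261 (+); new bracket [-0.9375, -0.875]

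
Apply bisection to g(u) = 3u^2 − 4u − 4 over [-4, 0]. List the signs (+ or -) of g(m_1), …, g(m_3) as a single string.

m = -2, g(m) = 16 (+); new bracket [-2, 0]
m = -1, g(m) = 3 (+); new bracket [-1, 0]
m = -0.5, g(m) = -1.25 (−); new bracket [-1, -0.5]

++-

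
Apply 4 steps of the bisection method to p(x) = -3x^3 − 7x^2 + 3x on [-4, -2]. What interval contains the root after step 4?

midpoint -3: p = 9 > 0 → [-3, -2]
midpoint -2.5: p = -4.375 < 0 → [-3, -2.5]
midpoint -2.75: p = 1.203125 > 0 → [-2.75, -2.5]
midpoint -2.625: p = -1.8457 < 0 → [-2.75, -2.625]

[-2.75, -2.625]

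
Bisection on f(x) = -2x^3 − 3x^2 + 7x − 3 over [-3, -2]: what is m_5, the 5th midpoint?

x = -2.5 gives f = -8, negative; keep [-3, -2.5]
x = -2.75 gives f = -3.34375, negative; keep [-3, -2.75]
x = -2.875 gives f = -0.394531, negative; keep [-3, -2.875]
x = -2.9375 gives f = 1.2456, positive; keep [-2.9375, -2.875]
x = -2.90625 gives f = 0.4114, positive; keep [-2.90625, -2.875]

-2.90625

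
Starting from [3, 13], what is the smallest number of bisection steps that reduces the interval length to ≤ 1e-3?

Width after n steps is 10/2^n. Need 2^n ≥ 10/1e-3 = 10000.
2^13 = 8192 < 10000 ≤ 2^14 = 16384, so n = 14.

14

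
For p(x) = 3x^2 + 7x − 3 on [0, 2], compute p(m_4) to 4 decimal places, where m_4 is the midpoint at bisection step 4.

m = 1, p(m) = 7 (+); new bracket [0, 1]
m = 0.5, p(m) = 1.25 (+); new bracket [0, 0.5]
m = 0.25, p(m) = -1.0625 (−); new bracket [0.25, 0.5]
m = 0.375, p(m) = 0.0469 (+); new bracket [0.25, 0.375]

0.0469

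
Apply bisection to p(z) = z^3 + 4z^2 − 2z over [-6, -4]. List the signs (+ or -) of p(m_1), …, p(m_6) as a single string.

--+++-

m = -5, p(m) = -15 (−); new bracket [-5, -4]
m = -4.5, p(m) = -1.125 (−); new bracket [-4.5, -4]
m = -4.25, p(m) = 3.984375 (+); new bracket [-4.5, -4.25]
m = -4.375, p(m) = 1.5723 (+); new bracket [-4.5, -4.375]
m = -4.4375, p(m) = 0.26 (+); new bracket [-4.5, -4.4375]
m = -4.46875, p(m) = -0.4233 (−); new bracket [-4.46875, -4.4375]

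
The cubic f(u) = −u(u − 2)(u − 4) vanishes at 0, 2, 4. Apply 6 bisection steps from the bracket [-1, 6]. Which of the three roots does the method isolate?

f(2.5) = 1.875 > 0, so the root lies in [2.5, 6]
f(4.25) = -2.390625 < 0, so the root lies in [2.5, 4.25]
f(3.375) = 2.900391 > 0, so the root lies in [3.375, 4.25]
f(3.8125) = 1.2957 > 0, so the root lies in [3.8125, 4.25]
f(4.03125) = -0.2559 < 0, so the root lies in [3.8125, 4.03125]
f(3.921875) = 0.5889 > 0, so the root lies in [3.921875, 4.03125]

4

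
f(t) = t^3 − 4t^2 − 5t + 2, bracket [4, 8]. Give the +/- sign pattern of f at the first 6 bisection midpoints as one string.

t = 6 gives f = 44, positive; keep [4, 6]
t = 5 gives f = 2, positive; keep [4, 5]
t = 4.5 gives f = -10.375, negative; keep [4.5, 5]
t = 4.75 gives f = -4.8281, negative; keep [4.75, 5]
t = 4.875 gives f = -1.5801, negative; keep [4.875, 5]
t = 4.9375 gives f = 0.1677, positive; keep [4.875, 4.9375]

++---+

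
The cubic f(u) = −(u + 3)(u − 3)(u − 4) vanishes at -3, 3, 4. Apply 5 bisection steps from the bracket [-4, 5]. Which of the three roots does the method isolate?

-3

m = 0.5, f(m) = -30.625 (−); new bracket [-4, 0.5]
m = -1.75, f(m) = -34.140625 (−); new bracket [-4, -1.75]
m = -2.875, f(m) = -5.048828 (−); new bracket [-4, -2.875]
m = -3.4375, f(m) = 20.947 (+); new bracket [-3.4375, -2.875]
m = -3.15625, f(m) = 6.8837 (+); new bracket [-3.15625, -2.875]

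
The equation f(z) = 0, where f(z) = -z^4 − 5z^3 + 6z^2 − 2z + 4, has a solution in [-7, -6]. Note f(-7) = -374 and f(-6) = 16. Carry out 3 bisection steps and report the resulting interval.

m = -6.5, f(m) = -141.4375 (−); new bracket [-6.5, -6]
m = -6.25, f(m) = -54.300781 (−); new bracket [-6.25, -6]
m = -6.125, f(m) = -17.162354 (−); new bracket [-6.125, -6]

[-6.125, -6]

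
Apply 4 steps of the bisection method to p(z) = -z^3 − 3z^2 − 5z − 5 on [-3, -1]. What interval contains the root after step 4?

[-1.875, -1.75]

midpoint -2: p = 1 > 0 → [-2, -1]
midpoint -1.5: p = -0.875 < 0 → [-2, -1.5]
midpoint -1.75: p = -0.078125 < 0 → [-2, -1.75]
midpoint -1.875: p = 0.4199 > 0 → [-1.875, -1.75]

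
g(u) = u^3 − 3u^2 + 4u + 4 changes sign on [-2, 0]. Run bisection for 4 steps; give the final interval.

g(-1) = -4 < 0, so the root lies in [-1, 0]
g(-0.5) = 1.125 > 0, so the root lies in [-1, -0.5]
g(-0.75) = -1.109375 < 0, so the root lies in [-0.75, -0.5]
g(-0.625) = 0.084 > 0, so the root lies in [-0.75, -0.625]

[-0.75, -0.625]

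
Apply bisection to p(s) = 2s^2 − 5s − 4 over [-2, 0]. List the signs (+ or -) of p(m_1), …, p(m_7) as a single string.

midpoint -1: p = 3 > 0 → [-1, 0]
midpoint -0.5: p = -1 < 0 → [-1, -0.5]
midpoint -0.75: p = 0.875 > 0 → [-0.75, -0.5]
midpoint -0.625: p = -0.0938 < 0 → [-0.75, -0.625]
midpoint -0.6875: p = 0.3828 > 0 → [-0.6875, -0.625]
midpoint -0.65625: p = 0.1426 > 0 → [-0.65625, -0.625]
midpoint -0.640625: p = 0.0239 > 0 → [-0.640625, -0.625]

+-+-+++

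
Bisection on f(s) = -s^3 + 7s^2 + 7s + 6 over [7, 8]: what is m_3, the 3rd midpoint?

7.875

midpoint 7.5: f = 30.375 > 0 → [7.5, 8]
midpoint 7.75: f = 15.203125 > 0 → [7.75, 8]
midpoint 7.875: f = 6.861328 > 0 → [7.875, 8]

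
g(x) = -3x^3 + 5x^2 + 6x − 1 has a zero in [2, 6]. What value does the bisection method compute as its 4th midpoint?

2.25

x = 4 gives g = -89, negative; keep [2, 4]
x = 3 gives g = -19, negative; keep [2, 3]
x = 2.5 gives g = -1.625, negative; keep [2, 2.5]
x = 2.25 gives g = 3.6406, positive; keep [2.25, 2.5]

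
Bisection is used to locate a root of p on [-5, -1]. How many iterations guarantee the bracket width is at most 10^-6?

22

Width after n steps is 4/2^n. Need 2^n ≥ 4/10^-6 = 4000000.
2^21 = 2097152 < 4000000 ≤ 2^22 = 4194304, so n = 22.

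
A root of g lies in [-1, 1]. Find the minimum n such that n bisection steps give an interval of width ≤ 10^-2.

8

Width after n steps is 2/2^n. Need 2^n ≥ 2/10^-2 = 200.
2^7 = 128 < 200 ≤ 2^8 = 256, so n = 8.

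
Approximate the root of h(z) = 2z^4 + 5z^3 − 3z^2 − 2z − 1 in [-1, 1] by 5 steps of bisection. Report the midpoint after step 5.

0.9375

m = 0, h(m) = -1 (−); new bracket [0, 1]
m = 0.5, h(m) = -2 (−); new bracket [0.5, 1]
m = 0.75, h(m) = -1.445312 (−); new bracket [0.75, 1]
m = 0.875, h(m) = -0.5249 (−); new bracket [0.875, 1]
m = 0.9375, h(m) = 0.1531 (+); new bracket [0.875, 0.9375]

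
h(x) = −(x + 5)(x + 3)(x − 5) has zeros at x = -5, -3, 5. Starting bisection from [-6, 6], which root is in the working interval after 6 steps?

midpoint 0: h = 75 > 0 → [0, 6]
midpoint 3: h = 96 > 0 → [3, 6]
midpoint 4.5: h = 35.625 > 0 → [4.5, 6]
midpoint 5.25: h = -21.1406 < 0 → [4.5, 5.25]
midpoint 4.875: h = 9.7207 > 0 → [4.875, 5.25]
midpoint 5.0625: h = -5.0706 < 0 → [4.875, 5.0625]

5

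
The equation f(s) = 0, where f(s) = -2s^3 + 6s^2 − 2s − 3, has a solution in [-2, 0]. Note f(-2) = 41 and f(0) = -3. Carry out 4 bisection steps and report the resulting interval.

midpoint -1: f = 7 > 0 → [-1, 0]
midpoint -0.5: f = -0.25 < 0 → [-1, -0.5]
midpoint -0.75: f = 2.71875 > 0 → [-0.75, -0.5]
midpoint -0.625: f = 1.082 > 0 → [-0.625, -0.5]

[-0.625, -0.5]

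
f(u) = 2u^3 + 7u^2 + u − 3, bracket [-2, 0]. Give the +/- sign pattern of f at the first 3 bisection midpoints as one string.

m = -1, f(m) = 1 (+); new bracket [-1, 0]
m = -0.5, f(m) = -2 (−); new bracket [-1, -0.5]
m = -0.75, f(m) = -0.65625 (−); new bracket [-1, -0.75]

+--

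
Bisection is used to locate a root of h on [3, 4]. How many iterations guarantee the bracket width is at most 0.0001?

14

Width after n steps is 1/2^n. Need 2^n ≥ 1/0.0001 = 10000.
2^13 = 8192 < 10000 ≤ 2^14 = 16384, so n = 14.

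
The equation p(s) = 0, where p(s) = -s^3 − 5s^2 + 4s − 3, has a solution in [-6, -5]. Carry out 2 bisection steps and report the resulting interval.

m = -5.5, p(m) = -9.875 (−); new bracket [-6, -5.5]
m = -5.75, p(m) = -1.203125 (−); new bracket [-6, -5.75]

[-6, -5.75]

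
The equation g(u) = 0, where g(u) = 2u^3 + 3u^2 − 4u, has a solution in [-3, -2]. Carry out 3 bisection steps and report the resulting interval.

[-2.375, -2.25]

m = -2.5, g(m) = -2.5 (−); new bracket [-2.5, -2]
m = -2.25, g(m) = 1.40625 (+); new bracket [-2.5, -2.25]
m = -2.375, g(m) = -0.371094 (−); new bracket [-2.375, -2.25]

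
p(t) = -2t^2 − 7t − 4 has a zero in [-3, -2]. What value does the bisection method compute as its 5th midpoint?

-2.78125

m = -2.5, p(m) = 1 (+); new bracket [-3, -2.5]
m = -2.75, p(m) = 0.125 (+); new bracket [-3, -2.75]
m = -2.875, p(m) = -0.40625 (−); new bracket [-2.875, -2.75]
m = -2.8125, p(m) = -0.1328 (−); new bracket [-2.8125, -2.75]
m = -2.78125, p(m) = -0.002 (−); new bracket [-2.78125, -2.75]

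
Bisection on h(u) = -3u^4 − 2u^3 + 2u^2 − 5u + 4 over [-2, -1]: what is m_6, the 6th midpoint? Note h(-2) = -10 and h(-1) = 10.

-1.796875

midpoint -1.5: h = 7.5625 > 0 → [-2, -1.5]
midpoint -1.75: h = 1.457031 > 0 → [-2, -1.75]
midpoint -1.875: h = -3.489014 < 0 → [-1.875, -1.75]
midpoint -1.8125: h = -0.8353 < 0 → [-1.8125, -1.75]
midpoint -1.78125: h = 0.3543 > 0 → [-1.8125, -1.78125]
midpoint -1.796875: h = -0.2294 < 0 → [-1.796875, -1.78125]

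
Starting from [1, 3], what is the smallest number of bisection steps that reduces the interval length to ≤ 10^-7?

Width after n steps is 2/2^n. Need 2^n ≥ 2/10^-7 = 20000000.
2^24 = 16777216 < 20000000 ≤ 2^25 = 33554432, so n = 25.

25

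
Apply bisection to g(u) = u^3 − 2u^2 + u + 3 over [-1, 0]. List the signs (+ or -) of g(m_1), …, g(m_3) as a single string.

u = -0.5 gives g = 1.875, positive; keep [-1, -0.5]
u = -0.75 gives g = 0.703125, positive; keep [-1, -0.75]
u = -0.875 gives g = -0.076172, negative; keep [-0.875, -0.75]

++-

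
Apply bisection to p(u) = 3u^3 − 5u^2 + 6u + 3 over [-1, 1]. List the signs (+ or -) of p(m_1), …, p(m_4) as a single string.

midpoint 0: p = 3 > 0 → [-1, 0]
midpoint -0.5: p = -1.625 < 0 → [-0.5, 0]
midpoint -0.25: p = 1.140625 > 0 → [-0.5, -0.25]
midpoint -0.375: p = -0.1113 < 0 → [-0.375, -0.25]

+-+-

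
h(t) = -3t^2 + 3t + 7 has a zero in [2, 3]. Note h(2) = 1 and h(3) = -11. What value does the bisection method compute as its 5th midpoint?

t = 2.5 gives h = -4.25, negative; keep [2, 2.5]
t = 2.25 gives h = -1.4375, negative; keep [2, 2.25]
t = 2.125 gives h = -0.171875, negative; keep [2, 2.125]
t = 2.0625 gives h = 0.4258, positive; keep [2.0625, 2.125]
t = 2.09375 gives h = 0.1299, positive; keep [2.09375, 2.125]

2.09375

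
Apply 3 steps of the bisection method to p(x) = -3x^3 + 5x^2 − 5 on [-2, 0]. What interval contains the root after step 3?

m = -1, p(m) = 3 (+); new bracket [-1, 0]
m = -0.5, p(m) = -3.375 (−); new bracket [-1, -0.5]
m = -0.75, p(m) = -0.921875 (−); new bracket [-1, -0.75]

[-1, -0.75]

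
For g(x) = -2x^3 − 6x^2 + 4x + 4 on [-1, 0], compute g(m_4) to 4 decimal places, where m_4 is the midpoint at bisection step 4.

x = -0.5 gives g = 0.75, positive; keep [-1, -0.5]
x = -0.75 gives g = -1.53125, negative; keep [-0.75, -0.5]
x = -0.625 gives g = -0.355469, negative; keep [-0.625, -0.5]
x = -0.5625 gives g = 0.2075, positive; keep [-0.625, -0.5625]

0.2075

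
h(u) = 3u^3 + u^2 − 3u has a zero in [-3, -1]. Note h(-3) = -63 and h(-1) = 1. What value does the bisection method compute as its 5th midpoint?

-1.1875

m = -2, h(m) = -14 (−); new bracket [-2, -1]
m = -1.5, h(m) = -3.375 (−); new bracket [-1.5, -1]
m = -1.25, h(m) = -0.546875 (−); new bracket [-1.25, -1]
m = -1.125, h(m) = 0.3691 (+); new bracket [-1.25, -1.125]
m = -1.1875, h(m) = -0.051 (−); new bracket [-1.1875, -1.125]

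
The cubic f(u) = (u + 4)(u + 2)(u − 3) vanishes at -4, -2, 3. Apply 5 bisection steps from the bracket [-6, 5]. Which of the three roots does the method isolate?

u = -0.5 gives f = -18.375, negative; keep [-0.5, 5]
u = 2.25 gives f = -19.921875, negative; keep [2.25, 5]
u = 3.625 gives f = 26.806641, positive; keep [2.25, 3.625]
u = 2.9375 gives f = -2.1409, negative; keep [2.9375, 3.625]
u = 3.28125 gives f = 10.8152, positive; keep [2.9375, 3.28125]

3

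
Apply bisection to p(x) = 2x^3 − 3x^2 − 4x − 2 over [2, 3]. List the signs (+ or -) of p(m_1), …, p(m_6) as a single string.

+----+

x = 2.5 gives p = 0.5, positive; keep [2, 2.5]
x = 2.25 gives p = -3.40625, negative; keep [2.25, 2.5]
x = 2.375 gives p = -1.628906, negative; keep [2.375, 2.5]
x = 2.4375 gives p = -0.6099, negative; keep [2.4375, 2.5]
x = 2.46875 gives p = -0.0665, negative; keep [2.46875, 2.5]
x = 2.484375 gives p = 0.2139, positive; keep [2.46875, 2.484375]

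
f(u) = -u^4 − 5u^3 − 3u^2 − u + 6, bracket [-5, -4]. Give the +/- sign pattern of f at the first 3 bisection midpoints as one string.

u = -4.5 gives f = -4.6875, negative; keep [-4.5, -4]
u = -4.25 gives f = 13.636719, positive; keep [-4.5, -4.25]
u = -4.375 gives f = 5.290771, positive; keep [-4.5, -4.375]

-++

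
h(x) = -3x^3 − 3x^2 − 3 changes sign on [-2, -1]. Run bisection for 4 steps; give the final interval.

h(-1.5) = 0.375 > 0, so the root lies in [-1.5, -1]
h(-1.25) = -1.828125 < 0, so the root lies in [-1.5, -1.25]
h(-1.375) = -0.873047 < 0, so the root lies in [-1.5, -1.375]
h(-1.4375) = -0.2878 < 0, so the root lies in [-1.5, -1.4375]

[-1.5, -1.4375]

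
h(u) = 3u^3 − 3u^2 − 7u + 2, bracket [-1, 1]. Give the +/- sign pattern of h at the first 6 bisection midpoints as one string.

+-+---

u = 0 gives h = 2, positive; keep [0, 1]
u = 0.5 gives h = -1.875, negative; keep [0, 0.5]
u = 0.25 gives h = 0.109375, positive; keep [0.25, 0.5]
u = 0.375 gives h = -0.8887, negative; keep [0.25, 0.375]
u = 0.3125 gives h = -0.3889, negative; keep [0.25, 0.3125]
u = 0.28125 gives h = -0.1393, negative; keep [0.25, 0.28125]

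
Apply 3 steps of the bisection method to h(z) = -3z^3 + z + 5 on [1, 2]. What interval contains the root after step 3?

midpoint 1.5: h = -3.625 < 0 → [1, 1.5]
midpoint 1.25: h = 0.390625 > 0 → [1.25, 1.5]
midpoint 1.375: h = -1.423828 < 0 → [1.25, 1.375]

[1.25, 1.375]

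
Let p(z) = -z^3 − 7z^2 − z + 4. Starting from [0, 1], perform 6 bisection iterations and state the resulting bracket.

midpoint 0.5: p = 1.625 > 0 → [0.5, 1]
midpoint 0.75: p = -1.109375 < 0 → [0.5, 0.75]
midpoint 0.625: p = 0.396484 > 0 → [0.625, 0.75]
midpoint 0.6875: p = -0.321 < 0 → [0.625, 0.6875]
midpoint 0.65625: p = 0.0465 > 0 → [0.65625, 0.6875]
midpoint 0.671875: p = -0.1351 < 0 → [0.65625, 0.671875]

[0.65625, 0.671875]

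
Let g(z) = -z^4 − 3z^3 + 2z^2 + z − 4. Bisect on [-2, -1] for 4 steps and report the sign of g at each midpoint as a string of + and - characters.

+++-

g(-1.5) = 4.0625 > 0, so the root lies in [-1.5, -1]
g(-1.25) = 1.292969 > 0, so the root lies in [-1.25, -1]
g(-1.125) = 0.075928 > 0, so the root lies in [-1.125, -1]
g(-1.0625) = -0.4807 < 0, so the root lies in [-1.125, -1.0625]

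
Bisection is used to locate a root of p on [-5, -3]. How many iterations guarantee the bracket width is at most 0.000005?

19

Width after n steps is 2/2^n. Need 2^n ≥ 2/0.000005 = 400000.
2^18 = 262144 < 400000 ≤ 2^19 = 524288, so n = 19.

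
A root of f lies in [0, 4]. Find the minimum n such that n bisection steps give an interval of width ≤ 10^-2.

Width after n steps is 4/2^n. Need 2^n ≥ 4/10^-2 = 400.
2^8 = 256 < 400 ≤ 2^9 = 512, so n = 9.

9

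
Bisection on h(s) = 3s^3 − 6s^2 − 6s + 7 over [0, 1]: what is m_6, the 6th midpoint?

h(0.5) = 2.875 > 0, so the root lies in [0.5, 1]
h(0.75) = 0.390625 > 0, so the root lies in [0.75, 1]
h(0.875) = -0.833984 < 0, so the root lies in [0.75, 0.875]
h(0.8125) = -0.2268 < 0, so the root lies in [0.75, 0.8125]
h(0.78125) = 0.0809 > 0, so the root lies in [0.78125, 0.8125]
h(0.796875) = -0.0732 < 0, so the root lies in [0.78125, 0.796875]

0.796875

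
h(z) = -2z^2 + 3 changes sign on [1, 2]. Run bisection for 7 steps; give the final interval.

midpoint 1.5: h = -1.5 < 0 → [1, 1.5]
midpoint 1.25: h = -0.125 < 0 → [1, 1.25]
midpoint 1.125: h = 0.46875 > 0 → [1.125, 1.25]
midpoint 1.1875: h = 0.1797 > 0 → [1.1875, 1.25]
midpoint 1.21875: h = 0.0293 > 0 → [1.21875, 1.25]
midpoint 1.234375: h = -0.0474 < 0 → [1.21875, 1.234375]
midpoint 1.2265625: h = -0.0089 < 0 → [1.21875, 1.2265625]

[1.21875, 1.2265625]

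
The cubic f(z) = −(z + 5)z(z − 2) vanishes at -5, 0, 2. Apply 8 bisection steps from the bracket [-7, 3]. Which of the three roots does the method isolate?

midpoint -2: f = -24 < 0 → [-7, -2]
midpoint -4.5: f = -14.625 < 0 → [-7, -4.5]
midpoint -5.75: f = 33.421875 > 0 → [-5.75, -4.5]
midpoint -5.125: f = 4.5645 > 0 → [-5.125, -4.5]
midpoint -4.8125: f = -6.1472 < 0 → [-5.125, -4.8125]
midpoint -4.96875: f = -1.0821 < 0 → [-5.125, -4.96875]
midpoint -5.046875: f = 1.6671 > 0 → [-5.046875, -4.96875]
midpoint -5.0078125: f = 0.2742 > 0 → [-5.0078125, -4.96875]

-5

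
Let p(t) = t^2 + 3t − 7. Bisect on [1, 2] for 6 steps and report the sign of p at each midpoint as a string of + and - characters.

-+++-+

t = 1.5 gives p = -0.25, negative; keep [1.5, 2]
t = 1.75 gives p = 1.3125, positive; keep [1.5, 1.75]
t = 1.625 gives p = 0.515625, positive; keep [1.5, 1.625]
t = 1.5625 gives p = 0.1289, positive; keep [1.5, 1.5625]
t = 1.53125 gives p = -0.0615, negative; keep [1.53125, 1.5625]
t = 1.546875 gives p = 0.0334, positive; keep [1.53125, 1.546875]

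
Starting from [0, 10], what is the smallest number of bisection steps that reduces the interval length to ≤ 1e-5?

20

Width after n steps is 10/2^n. Need 2^n ≥ 10/1e-5 = 1000000.
2^19 = 524288 < 1000000 ≤ 2^20 = 1048576, so n = 20.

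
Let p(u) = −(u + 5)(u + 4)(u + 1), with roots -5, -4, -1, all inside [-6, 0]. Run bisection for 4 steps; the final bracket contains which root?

midpoint -3: p = 4 > 0 → [-3, 0]
midpoint -1.5: p = 4.375 > 0 → [-1.5, 0]
midpoint -0.75: p = -3.453125 < 0 → [-1.5, -0.75]
midpoint -1.125: p = 1.3926 > 0 → [-1.125, -0.75]

-1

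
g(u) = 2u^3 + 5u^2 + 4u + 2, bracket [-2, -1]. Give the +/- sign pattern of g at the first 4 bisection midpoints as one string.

+-+-

midpoint -1.5: g = 0.5 > 0 → [-2, -1.5]
midpoint -1.75: g = -0.40625 < 0 → [-1.75, -1.5]
midpoint -1.625: g = 0.121094 > 0 → [-1.75, -1.625]
midpoint -1.6875: g = -0.1226 < 0 → [-1.6875, -1.625]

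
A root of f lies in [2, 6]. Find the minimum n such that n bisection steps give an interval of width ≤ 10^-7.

Width after n steps is 4/2^n. Need 2^n ≥ 4/10^-7 = 40000000.
2^25 = 33554432 < 40000000 ≤ 2^26 = 67108864, so n = 26.

26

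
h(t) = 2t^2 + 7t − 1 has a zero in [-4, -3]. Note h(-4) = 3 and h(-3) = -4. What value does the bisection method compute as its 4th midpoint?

midpoint -3.5: h = -1 < 0 → [-4, -3.5]
midpoint -3.75: h = 0.875 > 0 → [-3.75, -3.5]
midpoint -3.625: h = -0.09375 < 0 → [-3.75, -3.625]
midpoint -3.6875: h = 0.3828 > 0 → [-3.6875, -3.625]

-3.6875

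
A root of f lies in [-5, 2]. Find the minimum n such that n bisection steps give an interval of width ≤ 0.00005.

Width after n steps is 7/2^n. Need 2^n ≥ 7/0.00005 = 140000.
2^17 = 131072 < 140000 ≤ 2^18 = 262144, so n = 18.

18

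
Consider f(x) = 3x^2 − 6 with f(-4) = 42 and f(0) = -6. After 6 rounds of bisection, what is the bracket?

m = -2, f(m) = 6 (+); new bracket [-2, 0]
m = -1, f(m) = -3 (−); new bracket [-2, -1]
m = -1.5, f(m) = 0.75 (+); new bracket [-1.5, -1]
m = -1.25, f(m) = -1.3125 (−); new bracket [-1.5, -1.25]
m = -1.375, f(m) = -0.3281 (−); new bracket [-1.5, -1.375]
m = -1.4375, f(m) = 0.1992 (+); new bracket [-1.4375, -1.375]

[-1.4375, -1.375]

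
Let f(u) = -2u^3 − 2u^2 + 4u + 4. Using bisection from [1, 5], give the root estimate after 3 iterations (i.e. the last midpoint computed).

u = 3 gives f = -56, negative; keep [1, 3]
u = 2 gives f = -12, negative; keep [1, 2]
u = 1.5 gives f = -1.25, negative; keep [1, 1.5]

1.5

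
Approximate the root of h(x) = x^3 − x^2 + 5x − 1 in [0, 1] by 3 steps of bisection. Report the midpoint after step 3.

0.125

midpoint 0.5: h = 1.375 > 0 → [0, 0.5]
midpoint 0.25: h = 0.203125 > 0 → [0, 0.25]
midpoint 0.125: h = -0.388672 < 0 → [0.125, 0.25]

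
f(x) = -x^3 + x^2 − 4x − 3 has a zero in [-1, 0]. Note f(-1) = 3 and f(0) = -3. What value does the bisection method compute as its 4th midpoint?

-0.5625

x = -0.5 gives f = -0.625, negative; keep [-1, -0.5]
x = -0.75 gives f = 0.984375, positive; keep [-0.75, -0.5]
x = -0.625 gives f = 0.134766, positive; keep [-0.625, -0.5]
x = -0.5625 gives f = -0.2556, negative; keep [-0.625, -0.5625]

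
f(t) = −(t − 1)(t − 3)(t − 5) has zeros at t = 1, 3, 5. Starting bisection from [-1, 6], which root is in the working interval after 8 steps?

1

f(2.5) = -1.875 < 0, so the root lies in [-1, 2.5]
f(0.75) = 2.390625 > 0, so the root lies in [0.75, 2.5]
f(1.625) = -2.900391 < 0, so the root lies in [0.75, 1.625]
f(1.1875) = -1.2957 < 0, so the root lies in [0.75, 1.1875]
f(0.96875) = 0.2559 > 0, so the root lies in [0.96875, 1.1875]
f(1.078125) = -0.5889 < 0, so the root lies in [0.96875, 1.078125]
f(1.0234375) = -0.1842 < 0, so the root lies in [0.96875, 1.0234375]
f(0.99609375) = 0.0313 > 0, so the root lies in [0.99609375, 1.0234375]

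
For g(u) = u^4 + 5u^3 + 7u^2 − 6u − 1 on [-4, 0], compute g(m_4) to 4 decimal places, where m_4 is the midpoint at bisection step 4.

0.8633

u = -2 gives g = 15, positive; keep [-2, 0]
u = -1 gives g = 8, positive; keep [-1, 0]
u = -0.5 gives g = 3.1875, positive; keep [-0.5, 0]
u = -0.25 gives g = 0.8633, positive; keep [-0.25, 0]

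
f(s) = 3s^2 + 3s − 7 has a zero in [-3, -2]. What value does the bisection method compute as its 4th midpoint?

s = -2.5 gives f = 4.25, positive; keep [-2.5, -2]
s = -2.25 gives f = 1.4375, positive; keep [-2.25, -2]
s = -2.125 gives f = 0.171875, positive; keep [-2.125, -2]
s = -2.0625 gives f = -0.4258, negative; keep [-2.125, -2.0625]

-2.0625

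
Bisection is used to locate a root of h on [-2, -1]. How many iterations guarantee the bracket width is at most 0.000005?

18

Width after n steps is 1/2^n. Need 2^n ≥ 1/0.000005 = 200000.
2^17 = 131072 < 200000 ≤ 2^18 = 262144, so n = 18.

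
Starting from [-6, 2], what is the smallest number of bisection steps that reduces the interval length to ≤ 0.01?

10

Width after n steps is 8/2^n. Need 2^n ≥ 8/0.01 = 800.
2^9 = 512 < 800 ≤ 2^10 = 1024, so n = 10.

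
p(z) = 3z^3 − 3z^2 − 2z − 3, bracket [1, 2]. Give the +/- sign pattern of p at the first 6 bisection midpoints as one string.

-+---+

m = 1.5, p(m) = -2.625 (−); new bracket [1.5, 2]
m = 1.75, p(m) = 0.390625 (+); new bracket [1.5, 1.75]
m = 1.625, p(m) = -1.298828 (−); new bracket [1.625, 1.75]
m = 1.6875, p(m) = -0.5017 (−); new bracket [1.6875, 1.75]
m = 1.71875, p(m) = -0.0677 (−); new bracket [1.71875, 1.75]
m = 1.734375, p(m) = 0.1584 (+); new bracket [1.71875, 1.734375]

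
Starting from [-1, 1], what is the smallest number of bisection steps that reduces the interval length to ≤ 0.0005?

12

Width after n steps is 2/2^n. Need 2^n ≥ 2/0.0005 = 4000.
2^11 = 2048 < 4000 ≤ 2^12 = 4096, so n = 12.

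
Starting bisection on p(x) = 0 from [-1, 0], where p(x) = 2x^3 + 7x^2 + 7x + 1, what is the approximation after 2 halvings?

-0.25

midpoint -0.5: p = -1 < 0 → [-0.5, 0]
midpoint -0.25: p = -0.34375 < 0 → [-0.25, 0]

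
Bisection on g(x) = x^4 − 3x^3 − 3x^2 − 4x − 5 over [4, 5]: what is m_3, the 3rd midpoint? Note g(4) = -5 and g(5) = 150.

x = 4.5 gives g = 52.9375, positive; keep [4, 4.5]
x = 4.25 gives g = 19.769531, positive; keep [4, 4.25]
x = 4.125 gives g = 6.41626, positive; keep [4, 4.125]

4.125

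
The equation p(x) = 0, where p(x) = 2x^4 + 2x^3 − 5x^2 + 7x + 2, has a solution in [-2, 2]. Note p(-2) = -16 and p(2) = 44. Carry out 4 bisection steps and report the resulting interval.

p(0) = 2 > 0, so the root lies in [-2, 0]
p(-1) = -10 < 0, so the root lies in [-1, 0]
p(-0.5) = -2.875 < 0, so the root lies in [-0.5, 0]
p(-0.25) = -0.0859 < 0, so the root lies in [-0.25, 0]

[-0.25, 0]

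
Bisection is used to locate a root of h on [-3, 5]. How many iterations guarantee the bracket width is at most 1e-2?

Width after n steps is 8/2^n. Need 2^n ≥ 8/1e-2 = 800.
2^9 = 512 < 800 ≤ 2^10 = 1024, so n = 10.

10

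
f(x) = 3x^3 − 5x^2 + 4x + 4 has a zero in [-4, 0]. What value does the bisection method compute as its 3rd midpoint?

f(-2) = -48 < 0, so the root lies in [-2, 0]
f(-1) = -8 < 0, so the root lies in [-1, 0]
f(-0.5) = 0.375 > 0, so the root lies in [-1, -0.5]

-0.5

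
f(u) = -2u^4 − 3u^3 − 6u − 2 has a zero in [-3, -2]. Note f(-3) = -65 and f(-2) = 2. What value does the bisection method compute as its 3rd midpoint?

-2.125

f(-2.5) = -18.25 < 0, so the root lies in [-2.5, -2]
f(-2.25) = -5.585938 < 0, so the root lies in [-2.25, -2]
f(-2.125) = -1.244629 < 0, so the root lies in [-2.125, -2]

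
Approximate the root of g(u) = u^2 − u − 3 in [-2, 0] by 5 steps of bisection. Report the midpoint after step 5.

-1.3125

u = -1 gives g = -1, negative; keep [-2, -1]
u = -1.5 gives g = 0.75, positive; keep [-1.5, -1]
u = -1.25 gives g = -0.1875, negative; keep [-1.5, -1.25]
u = -1.375 gives g = 0.2656, positive; keep [-1.375, -1.25]
u = -1.3125 gives g = 0.0352, positive; keep [-1.3125, -1.25]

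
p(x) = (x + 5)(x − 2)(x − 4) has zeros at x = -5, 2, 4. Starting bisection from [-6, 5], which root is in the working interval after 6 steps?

-5

x = -0.5 gives p = 50.625, positive; keep [-6, -0.5]
x = -3.25 gives p = 66.609375, positive; keep [-6, -3.25]
x = -4.625 gives p = 21.427734, positive; keep [-6, -4.625]
x = -5.3125 gives p = -21.2805, negative; keep [-5.3125, -4.625]
x = -4.96875 gives p = 1.9532, positive; keep [-5.3125, -4.96875]
x = -5.140625 gives p = -9.1786, negative; keep [-5.140625, -4.96875]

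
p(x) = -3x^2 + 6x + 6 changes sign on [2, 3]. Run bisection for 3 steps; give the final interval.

[2.625, 2.75]

p(2.5) = 2.25 > 0, so the root lies in [2.5, 3]
p(2.75) = -0.1875 < 0, so the root lies in [2.5, 2.75]
p(2.625) = 1.078125 > 0, so the root lies in [2.625, 2.75]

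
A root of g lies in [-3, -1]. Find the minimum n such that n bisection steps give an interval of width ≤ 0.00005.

Width after n steps is 2/2^n. Need 2^n ≥ 2/0.00005 = 40000.
2^15 = 32768 < 40000 ≤ 2^16 = 65536, so n = 16.

16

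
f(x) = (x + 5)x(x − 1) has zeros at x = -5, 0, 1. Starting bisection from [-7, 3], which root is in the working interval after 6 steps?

x = -2 gives f = 18, positive; keep [-7, -2]
x = -4.5 gives f = 12.375, positive; keep [-7, -4.5]
x = -5.75 gives f = -29.109375, negative; keep [-5.75, -4.5]
x = -5.125 gives f = -3.9238, negative; keep [-5.125, -4.5]
x = -4.8125 gives f = 5.2449, positive; keep [-5.125, -4.8125]
x = -4.96875 gives f = 0.9268, positive; keep [-5.125, -4.96875]

-5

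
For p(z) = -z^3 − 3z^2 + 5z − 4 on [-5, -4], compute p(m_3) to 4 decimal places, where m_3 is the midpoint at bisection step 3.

0.4434

p(-4.5) = 3.875 > 0, so the root lies in [-4.5, -4]
p(-4.25) = -2.671875 < 0, so the root lies in [-4.5, -4.25]
p(-4.375) = 0.443359 > 0, so the root lies in [-4.375, -4.25]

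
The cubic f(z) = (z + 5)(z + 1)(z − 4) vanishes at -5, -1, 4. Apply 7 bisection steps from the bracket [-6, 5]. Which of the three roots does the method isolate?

4

f(-0.5) = -10.125 < 0, so the root lies in [-0.5, 5]
f(2.25) = -41.234375 < 0, so the root lies in [2.25, 5]
f(3.625) = -14.958984 < 0, so the root lies in [3.625, 5]
f(4.3125) = 15.4602 > 0, so the root lies in [3.625, 4.3125]
f(3.96875) = -1.3926 < 0, so the root lies in [3.96875, 4.3125]
f(4.140625) = 6.6078 > 0, so the root lies in [3.96875, 4.140625]
f(4.0546875) = 2.503 > 0, so the root lies in [3.96875, 4.0546875]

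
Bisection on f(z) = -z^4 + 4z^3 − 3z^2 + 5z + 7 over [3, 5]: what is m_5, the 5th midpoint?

m = 4, f(m) = -21 (−); new bracket [3, 4]
m = 3.5, f(m) = 9.1875 (+); new bracket [3.5, 4]
m = 3.75, f(m) = -3.253906 (−); new bracket [3.5, 3.75]
m = 3.625, f(m) = 3.5662 (+); new bracket [3.625, 3.75]
m = 3.6875, f(m) = 0.3137 (+); new bracket [3.6875, 3.75]

3.6875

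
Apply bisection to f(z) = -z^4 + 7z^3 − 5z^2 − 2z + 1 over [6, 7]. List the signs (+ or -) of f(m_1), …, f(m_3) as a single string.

--+

z = 6.5 gives f = -85.9375, negative; keep [6, 6.5]
z = 6.25 gives f = -23.707031, negative; keep [6, 6.25]
z = 6.125 gives f = 2.232178, positive; keep [6.125, 6.25]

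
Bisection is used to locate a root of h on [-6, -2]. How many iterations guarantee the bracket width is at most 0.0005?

Width after n steps is 4/2^n. Need 2^n ≥ 4/0.0005 = 8000.
2^12 = 4096 < 8000 ≤ 2^13 = 8192, so n = 13.

13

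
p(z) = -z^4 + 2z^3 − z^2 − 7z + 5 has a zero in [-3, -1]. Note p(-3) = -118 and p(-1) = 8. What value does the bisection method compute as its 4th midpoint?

-1.625

midpoint -2: p = -17 < 0 → [-2, -1]
midpoint -1.5: p = 1.4375 > 0 → [-2, -1.5]
midpoint -1.75: p = -5.910156 < 0 → [-1.75, -1.5]
midpoint -1.625: p = -1.8206 < 0 → [-1.625, -1.5]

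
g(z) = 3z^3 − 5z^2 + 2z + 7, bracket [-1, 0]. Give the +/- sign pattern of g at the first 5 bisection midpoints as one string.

g(-0.5) = 4.375 > 0, so the root lies in [-1, -0.5]
g(-0.75) = 1.421875 > 0, so the root lies in [-1, -0.75]
g(-0.875) = -0.587891 < 0, so the root lies in [-0.875, -0.75]
g(-0.8125) = 0.4651 > 0, so the root lies in [-0.875, -0.8125]
g(-0.84375) = -0.0491 < 0, so the root lies in [-0.84375, -0.8125]

++-+-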